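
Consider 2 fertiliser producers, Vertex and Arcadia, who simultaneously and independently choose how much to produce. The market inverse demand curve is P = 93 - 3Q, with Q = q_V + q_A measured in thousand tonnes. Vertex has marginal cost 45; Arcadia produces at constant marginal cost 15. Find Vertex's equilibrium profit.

12

Vertex's profit: π_V = (93 - 3Q)q_V - (45q_V). Setting ∂π_V/∂q_V = 0: 48 - 6q_V - 3(q_A) = 0.
Arcadia's first-order condition: 78 - 6q_A - 3(q_V) = 0.
Rearranging gives the reaction functions q_V = (48 - 3q_A)/6 and q_A = (78 - 3q_V)/6.
Substituting one into the other gives q_V = 2 and q_A = 12.
Price P = 93 - 3·14 = 51.
Vertex's profit: (51 - 45)·2 = 12.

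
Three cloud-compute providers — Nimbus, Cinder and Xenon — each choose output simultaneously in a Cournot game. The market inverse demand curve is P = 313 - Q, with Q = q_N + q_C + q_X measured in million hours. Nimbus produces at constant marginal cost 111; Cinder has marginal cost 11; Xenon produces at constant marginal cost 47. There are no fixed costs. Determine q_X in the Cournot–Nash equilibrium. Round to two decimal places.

Nimbus's profit: π_N = (313 - Q)q_N - (111q_N). Setting ∂π_N/∂q_N = 0: 202 - 2q_N - (q_C + q_X) = 0.
Cinder's first-order condition: 302 - 2q_C - (q_N + q_X) = 0.
Xenon's first-order condition: 266 - 2q_X - (q_N + q_C) = 0.
Adding the 3 conditions: 770 − 2Q − 2Q = 0, i.e. Q = 385/2.
Back-substituting: q_N = (202 − 385/2) = 19/2, q_C = (302 − 385/2) = 219/2, q_X = (266 − 385/2) = 147/2.

73.50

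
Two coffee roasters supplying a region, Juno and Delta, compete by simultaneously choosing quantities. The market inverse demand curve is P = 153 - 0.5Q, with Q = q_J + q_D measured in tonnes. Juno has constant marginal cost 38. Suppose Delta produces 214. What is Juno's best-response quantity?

8

With the rival's output fixed at 214, Juno's profit is π_J = (153 - (1/2)·214 - (1/2)q_J)q_J - (38q_J) = (46 - (1/2)q_J)q_J - (38q_J).
∂π_J/∂q_J = 8 - q_J = 0, so q_J = 8.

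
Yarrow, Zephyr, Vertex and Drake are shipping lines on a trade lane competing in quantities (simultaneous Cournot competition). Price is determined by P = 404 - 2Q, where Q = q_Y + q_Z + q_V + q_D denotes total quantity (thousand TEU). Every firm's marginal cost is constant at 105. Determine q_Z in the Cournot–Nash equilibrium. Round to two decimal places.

29.90

Each firm earns π_i = (404 - 2Q)q_i - 105q_i.
Setting ∂π_i/∂q_i = 0 with rivals' quantities fixed: 299 - 4q_i - 2·Σ_{j≠i} q_j = 0.
With identical firms every q_j equals q_i, so Σ_{j≠i} q_j = 3q_i and 299 = 10q_i, giving q_i = 299/10.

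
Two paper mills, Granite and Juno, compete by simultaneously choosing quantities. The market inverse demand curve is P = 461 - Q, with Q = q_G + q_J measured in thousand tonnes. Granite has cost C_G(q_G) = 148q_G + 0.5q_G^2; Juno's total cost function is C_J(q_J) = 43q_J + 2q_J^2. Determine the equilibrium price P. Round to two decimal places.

Granite's profit: π_G = (461 - Q)q_G - (148q_G + (1/2)q_G²). Setting ∂π_G/∂q_G = 0: 313 - 3q_G - (q_J) = 0.
Juno's first-order condition: 418 - 6q_J - (q_G) = 0.
Best responses: q_G = (313 - q_J)/3, q_J = (418 - q_G)/6.
Substituting one into the other gives q_G = 1460/17 and q_J = 941/17.
Total output Q = 141.2353, so price P = 461 - 141.2353 = 319.7647.

319.76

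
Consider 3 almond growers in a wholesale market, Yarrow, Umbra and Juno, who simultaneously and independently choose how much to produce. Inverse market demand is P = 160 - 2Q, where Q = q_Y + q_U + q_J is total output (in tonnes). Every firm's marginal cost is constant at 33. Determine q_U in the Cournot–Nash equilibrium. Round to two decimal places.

15.88

Each firm earns π_i = (160 - 2Q)q_i - 33q_i.
First-order condition (treating rivals' output as given): 127 - 4q_i - 2·Σ_{j≠i} q_j = 0.
By symmetry each firm produces the same amount; substituting Σ_{j≠i} q_j = 2q_i yields q_i = 127/8.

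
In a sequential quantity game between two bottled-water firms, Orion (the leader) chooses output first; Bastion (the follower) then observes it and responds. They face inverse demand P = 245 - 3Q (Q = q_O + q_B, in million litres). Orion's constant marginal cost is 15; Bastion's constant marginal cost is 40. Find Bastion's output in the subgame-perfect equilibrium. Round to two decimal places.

12.92

Solve by backward induction. Given q_O, the follower Bastion maximises π_B = (245 - 3q_O - 3q_B)q_B - 40q_B.
∂π_B/∂q_B = 205 - 3q_O - 6q_B = 0 gives the reaction function q_B = (205 - 3q_O)/6.
Orion substitutes q_B(q_O) into its own profit: π_O = q_O(245 - 3q_O - (205 - 3q_O)/2) - 15q_O = (285/2 - (3/2)q_O)q_O - 15q_O.
Leader FOC: 255/2 - 3q_O = 0, so q_O = 85/2.
Then q_B = (205 - 3·(85/2))/6 = 155/12.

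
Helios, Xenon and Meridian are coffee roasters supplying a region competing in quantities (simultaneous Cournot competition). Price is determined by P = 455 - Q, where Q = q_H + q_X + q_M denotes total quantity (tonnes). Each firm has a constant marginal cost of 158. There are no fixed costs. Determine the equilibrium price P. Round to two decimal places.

232.25

A representative firm's profit is π_i = q_i(455 - Q) - 158q_i.
First-order condition (treating rivals' output as given): 297 - 2q_i - Σ_{j≠i} q_j = 0.
With identical firms every q_j equals q_i, so Σ_{j≠i} q_j = 2q_i and 297 = 4q_i, giving q_i = 297/4.
Total output Q = 891/4, so price P = 455 - 891/4 = 929/4.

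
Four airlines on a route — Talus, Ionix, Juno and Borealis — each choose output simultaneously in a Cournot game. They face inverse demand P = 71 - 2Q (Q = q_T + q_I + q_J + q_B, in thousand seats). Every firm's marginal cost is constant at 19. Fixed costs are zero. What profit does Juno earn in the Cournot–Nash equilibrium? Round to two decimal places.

Each firm earns π_i = (71 - 2Q)q_i - 19q_i.
First-order condition (treating rivals' output as given): 52 - 4q_i - 2·Σ_{j≠i} q_j = 0.
By symmetry each firm produces the same amount; substituting Σ_{j≠i} q_j = 3q_i yields q_i = 52/10 = 26/5.
Price P = 71 - 2·(104/5) = 147/5.
Juno's profit: (147/5 - 19)·(26/5) = 1352/25.

54.08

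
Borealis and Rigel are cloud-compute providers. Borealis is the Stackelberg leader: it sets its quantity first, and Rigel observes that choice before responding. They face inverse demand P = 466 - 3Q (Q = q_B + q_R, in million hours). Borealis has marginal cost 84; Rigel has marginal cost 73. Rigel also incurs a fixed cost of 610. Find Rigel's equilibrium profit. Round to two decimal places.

The follower Rigel best-responds to any q_B: π_R = (466 - 3Q)q_R - 73q_R.
Setting the follower's marginal profit to zero, 393 - 3q_B - 6q_R = 0, i.e. q_R = (393 - 3q_B)/6.
Borealis substitutes q_R(q_B) into its own profit: π_B = q_B(466 - 3q_B - (393 - 3q_B)/2) - 84q_B = (539/2 - (3/2)q_B)q_B - 84q_B.
Leader FOC: 371/2 - 3q_B = 0, so q_B = 371/6.
Then q_R = (393 - 3·(371/6))/6 = 415/12.
Price P = 466 - 3·(1157/12) = 707/4.
Rigel's profit: (707/4 - 73)·(415/12) - 610 = 2978.0208.

2978.02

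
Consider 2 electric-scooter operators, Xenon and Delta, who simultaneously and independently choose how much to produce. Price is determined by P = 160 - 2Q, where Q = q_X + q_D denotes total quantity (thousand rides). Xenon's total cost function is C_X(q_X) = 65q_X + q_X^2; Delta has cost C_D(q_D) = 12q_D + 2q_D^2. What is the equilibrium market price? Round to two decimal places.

Xenon's profit: π_X = (160 - 2Q)q_X - (65q_X + q_X²). Setting ∂π_X/∂q_X = 0: 95 - 6q_X - 2(q_D) = 0.
Delta's profit: π_D = (160 - 2Q)q_D - (12q_D + 2q_D²). Setting ∂π_D/∂q_D = 0: 148 - 8q_D - 2(q_X) = 0.
So q_X = (95 - 2q_D)/6 and q_D = (148 - 2q_X)/8.
Substituting one into the other gives q_X = 116/11 and q_D = 349/22.
Total output Q = 581/22, so price P = 160 - 2·(581/22) = 1179/11.

107.18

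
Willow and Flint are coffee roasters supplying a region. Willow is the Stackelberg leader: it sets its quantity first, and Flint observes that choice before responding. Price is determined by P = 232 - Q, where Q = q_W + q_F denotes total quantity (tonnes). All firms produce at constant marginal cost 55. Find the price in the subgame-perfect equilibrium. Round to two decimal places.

Solve by backward induction. Given q_W, the follower Flint maximises π_F = (232 - q_W - q_F)q_F - 55q_F.
Follower FOC: 177 - q_W - 2q_F = 0, so q_F(q_W) = (177 - q_W)/2.
The leader anticipates this reaction. Substituting into P = 232 - Q gives P = 287/2 - (1/2)q_W, so π_W = (287/2 - (1/2)q_W)q_W - 55q_W.
The leader's first-order condition 177/2 - q_W = 0 yields q_W = 177/2.
Then q_F = (177 - 177/2)/2 = 177/4.
Total output Q = 531/4, so price P = 232 - 531/4 = 397/4.

99.25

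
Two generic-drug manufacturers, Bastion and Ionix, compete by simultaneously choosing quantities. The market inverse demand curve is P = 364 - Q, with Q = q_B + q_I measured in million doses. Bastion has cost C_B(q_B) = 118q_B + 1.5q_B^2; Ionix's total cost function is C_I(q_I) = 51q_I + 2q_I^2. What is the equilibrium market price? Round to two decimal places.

Bastion's profit: π_B = (364 - Q)q_B - (118q_B + (3/2)q_B²). Setting ∂π_B/∂q_B = 0: 246 - 5q_B - (q_I) = 0.
Ionix's first-order condition: 313 - 6q_I - (q_B) = 0.
So q_B = (246 - q_I)/5 and q_I = (313 - q_B)/6.
Solving the pair: q_B = 1163/29, q_I = 1319/29.
Total output Q = 85.5862, so price P = 364 - 85.5862 = 278.4138.

278.41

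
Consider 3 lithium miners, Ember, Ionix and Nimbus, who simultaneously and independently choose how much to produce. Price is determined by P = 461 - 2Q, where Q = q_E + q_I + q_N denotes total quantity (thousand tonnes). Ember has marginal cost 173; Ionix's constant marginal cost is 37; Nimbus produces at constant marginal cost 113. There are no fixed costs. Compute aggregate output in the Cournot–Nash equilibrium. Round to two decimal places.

Ember's profit: π_E = (461 - 2Q)q_E - (173q_E). Setting ∂π_E/∂q_E = 0: 288 - 4q_E - 2(q_I + q_N) = 0.
Ionix's first-order condition: 424 - 4q_I - 2(q_E + q_N) = 0.
Nimbus's first-order condition: 348 - 4q_N - 2(q_E + q_I) = 0.
Adding the 3 first-order conditions: 1060 − 8Q = 0, so Q = 265/2.
Back-substituting: q_E = (288 − 265)/2 = 23/2, q_I = (424 − 265)/2 = 159/2, q_N = (348 − 265)/2 = 83/2.
Total output Q = 23/2 + 159/2 + 83/2 = 265/2.

132.50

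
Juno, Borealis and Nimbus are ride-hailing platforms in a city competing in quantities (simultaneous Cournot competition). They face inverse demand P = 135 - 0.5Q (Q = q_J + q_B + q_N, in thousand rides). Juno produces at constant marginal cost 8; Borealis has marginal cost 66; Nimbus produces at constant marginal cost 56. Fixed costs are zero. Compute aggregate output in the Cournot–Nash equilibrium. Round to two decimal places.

Juno's profit: π_J = (135 - 0.5Q)q_J - (8q_J). Setting ∂π_J/∂q_J = 0: 127 - q_J - (1/2)(q_B + q_N) = 0.
Borealis's profit: π_B = (135 - 0.5Q)q_B - (66q_B). Setting ∂π_B/∂q_B = 0: 69 - q_B - (1/2)(q_J + q_N) = 0.
Nimbus's first-order condition: 79 - q_N - (1/2)(q_J + q_B) = 0.
Adding the 3 first-order conditions: 275 − 2Q = 0, so Q = 275/2.
Back-substituting: q_J = (127 − 275/4)/(1/2) = 233/2, q_B = (69 − 275/4)/(1/2) = 1/2, q_N = (79 − 275/4)/(1/2) = 41/2.
Total output Q = 233/2 + 1/2 + 41/2 = 275/2.

137.50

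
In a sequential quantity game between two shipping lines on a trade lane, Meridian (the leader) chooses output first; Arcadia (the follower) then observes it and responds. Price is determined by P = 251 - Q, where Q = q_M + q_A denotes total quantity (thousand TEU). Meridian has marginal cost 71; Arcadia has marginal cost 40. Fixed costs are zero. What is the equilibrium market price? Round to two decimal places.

The follower Arcadia best-responds to any q_M: π_A = (251 - Q)q_A - 40q_A.
∂π_A/∂q_A = 211 - q_M - 2q_A = 0 gives the reaction function q_A = (211 - q_M)/2.
The leader anticipates this reaction. Substituting into P = 251 - Q gives P = 291/2 - (1/2)q_M, so π_M = (291/2 - (1/2)q_M)q_M - 71q_M.
The leader's first-order condition 149/2 - q_M = 0 yields q_M = 149/2.
Then q_A = (211 - 149/2)/2 = 273/4.
Total output Q = 571/4, so price P = 251 - 571/4 = 433/4.

108.25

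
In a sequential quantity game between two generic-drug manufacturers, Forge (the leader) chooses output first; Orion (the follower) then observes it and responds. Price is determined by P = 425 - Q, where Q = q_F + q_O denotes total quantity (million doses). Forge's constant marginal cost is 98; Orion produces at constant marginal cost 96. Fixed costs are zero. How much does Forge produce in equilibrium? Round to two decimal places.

162.50

Solve by backward induction. Given q_F, the follower Orion maximises π_O = (425 - q_F - q_O)q_O - 96q_O.
Follower FOC: 329 - q_F - 2q_O = 0, so q_O(q_F) = (329 - q_F)/2.
The leader anticipates this reaction. Substituting into P = 425 - Q gives P = 521/2 - (1/2)q_F, so π_F = (521/2 - (1/2)q_F)q_F - 98q_F.
Maximising: ∂π_F/∂q_F = 325/2 - q_F = 0, giving q_F = 325/2.
Then q_O = (329 - 325/2)/2 = 333/4.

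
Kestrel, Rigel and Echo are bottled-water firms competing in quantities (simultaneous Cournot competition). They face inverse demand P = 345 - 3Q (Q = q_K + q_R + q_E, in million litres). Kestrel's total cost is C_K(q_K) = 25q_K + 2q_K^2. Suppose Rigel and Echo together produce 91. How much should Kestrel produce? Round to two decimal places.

With rivals' combined output fixed at 91, Kestrel's profit is π_K = (345 - 3·91 - 3q_K)q_K - (25q_K + 2q_K²) = (72 - 3q_K)q_K - (25q_K + 2q_K²).
∂π_K/∂q_K = 47 - 10q_K = 0, so q_K = 47/10.

4.70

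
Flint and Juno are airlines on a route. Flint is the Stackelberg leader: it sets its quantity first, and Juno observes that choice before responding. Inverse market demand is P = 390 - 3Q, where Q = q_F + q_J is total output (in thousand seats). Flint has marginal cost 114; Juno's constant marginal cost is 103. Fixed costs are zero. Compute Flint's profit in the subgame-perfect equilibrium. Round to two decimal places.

2926.04

The follower Juno best-responds to any q_F: π_J = (390 - 3Q)q_J - 103q_J.
Follower FOC: 287 - 3q_F - 6q_J = 0, so q_J(q_F) = (287 - 3q_F)/6.
Flint substitutes q_J(q_F) into its own profit: π_F = q_F(390 - 3q_F - (287 - 3q_F)/2) - 114q_F = (493/2 - (3/2)q_F)q_F - 114q_F.
Leader FOC: 265/2 - 3q_F = 0, so q_F = 265/6.
Then q_J = (287 - 3·(265/6))/6 = 103/4.
Price P = 390 - 3·(839/12) = 721/4.
Flint's profit: (721/4 - 114)·(265/6) = 2926.0417.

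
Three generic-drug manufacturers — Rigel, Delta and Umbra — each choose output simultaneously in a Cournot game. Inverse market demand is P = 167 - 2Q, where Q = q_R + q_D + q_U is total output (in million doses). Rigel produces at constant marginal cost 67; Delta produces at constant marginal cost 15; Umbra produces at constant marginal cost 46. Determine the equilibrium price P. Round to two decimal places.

Rigel's profit: π_R = (167 - 2Q)q_R - (67q_R). Setting ∂π_R/∂q_R = 0: 100 - 4q_R - 2(q_D + q_U) = 0.
Delta's first-order condition: 152 - 4q_D - 2(q_R + q_U) = 0.
Umbra's first-order condition: 121 - 4q_U - 2(q_R + q_D) = 0.
Summing all 3 equations gives 373 − 8Q = 0, hence Q = 373/8.
Back-substituting: q_R = (100 − 373/4)/2 = 27/8, q_D = (152 − 373/4)/2 = 235/8, q_U = (121 − 373/4)/2 = 111/8.
Total output Q = 373/8, so price P = 167 - 2·(373/8) = 295/4.

73.75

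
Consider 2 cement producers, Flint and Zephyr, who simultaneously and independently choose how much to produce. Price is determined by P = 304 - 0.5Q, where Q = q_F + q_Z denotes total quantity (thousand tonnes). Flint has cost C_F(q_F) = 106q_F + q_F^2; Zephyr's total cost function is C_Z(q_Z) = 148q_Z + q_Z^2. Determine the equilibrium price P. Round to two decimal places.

Flint's profit: π_F = (304 - 0.5Q)q_F - (106q_F + q_F²). Setting ∂π_F/∂q_F = 0: 198 - 3q_F - (1/2)(q_Z) = 0.
Zephyr's first-order condition: 156 - 3q_Z - (1/2)(q_F) = 0.
So q_F = (198 - (1/2)q_Z)/3 and q_Z = (156 - (1/2)q_F)/3.
Substituting one into the other gives q_F = 58.9714 and q_Z = 1476/35.
Total output Q = 708/7, so price P = 304 - (1/2)·(708/7) = 1774/7.

253.43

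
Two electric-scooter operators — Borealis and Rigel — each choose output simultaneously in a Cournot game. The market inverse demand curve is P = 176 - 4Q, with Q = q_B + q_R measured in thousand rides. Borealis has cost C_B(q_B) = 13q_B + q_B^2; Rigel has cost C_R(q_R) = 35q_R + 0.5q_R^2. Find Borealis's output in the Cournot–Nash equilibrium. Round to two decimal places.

12.20

Borealis's profit: π_B = (176 - 4Q)q_B - (13q_B + q_B²). Setting ∂π_B/∂q_B = 0: 163 - 10q_B - 4(q_R) = 0.
Rigel's profit: π_R = (176 - 4Q)q_R - (35q_R + (1/2)q_R²). Setting ∂π_R/∂q_R = 0: 141 - 9q_R - 4(q_B) = 0.
Best responses: q_B = (163 - 4q_R)/10, q_R = (141 - 4q_B)/9.
Solving the pair: q_B = 903/74, q_R = 379/37.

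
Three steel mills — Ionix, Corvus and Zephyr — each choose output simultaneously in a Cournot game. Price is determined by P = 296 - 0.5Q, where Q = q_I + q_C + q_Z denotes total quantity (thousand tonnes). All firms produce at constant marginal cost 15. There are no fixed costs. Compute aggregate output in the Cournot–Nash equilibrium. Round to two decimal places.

421.50

Each firm earns π_i = (296 - 0.5Q)q_i - 15q_i.
First-order condition (treating rivals' output as given): 281 - q_i - (1/2)·Σ_{j≠i} q_j = 0.
With identical firms every q_j equals q_i, so Σ_{j≠i} q_j = 2q_i and 281 = 2q_i, giving q_i = 281/2.
Total output Q = 281/2 + 281/2 + 281/2 = 843/2.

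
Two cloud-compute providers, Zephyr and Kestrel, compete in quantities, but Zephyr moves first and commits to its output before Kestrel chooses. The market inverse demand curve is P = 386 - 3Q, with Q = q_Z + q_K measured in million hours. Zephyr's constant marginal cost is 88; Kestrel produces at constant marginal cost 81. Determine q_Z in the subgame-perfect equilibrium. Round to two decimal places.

Solve by backward induction. Given q_Z, the follower Kestrel maximises π_K = (386 - 3q_Z - 3q_K)q_K - 81q_K.
∂π_K/∂q_K = 305 - 3q_Z - 6q_K = 0 gives the reaction function q_K = (305 - 3q_Z)/6.
The leader anticipates this reaction. Substituting into P = 386 - 3Q gives P = 467/2 - (3/2)q_Z, so π_Z = (467/2 - (3/2)q_Z)q_Z - 88q_Z.
The leader's first-order condition 291/2 - 3q_Z = 0 yields q_Z = 97/2.
Then q_K = (305 - 3·(97/2))/6 = 319/12.

48.50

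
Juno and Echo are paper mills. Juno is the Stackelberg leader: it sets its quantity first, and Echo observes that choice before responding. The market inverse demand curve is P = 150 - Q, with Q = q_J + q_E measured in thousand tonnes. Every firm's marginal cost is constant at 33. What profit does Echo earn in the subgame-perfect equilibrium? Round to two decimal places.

855.56

Solve by backward induction. Given q_J, the follower Echo maximises π_E = (150 - q_J - q_E)q_E - 33q_E.
Setting the follower's marginal profit to zero, 117 - q_J - 2q_E = 0, i.e. q_E = (117 - q_J)/2.
The leader anticipates this reaction. Substituting into P = 150 - Q gives P = 183/2 - (1/2)q_J, so π_J = (183/2 - (1/2)q_J)q_J - 33q_J.
Maximising: ∂π_J/∂q_J = 117/2 - q_J = 0, giving q_J = 117/2.
Then q_E = (117 - 117/2)/2 = 117/4.
Price P = 150 - 351/4 = 249/4.
Echo's profit: (249/4 - 33)·(117/4) = 855.5625.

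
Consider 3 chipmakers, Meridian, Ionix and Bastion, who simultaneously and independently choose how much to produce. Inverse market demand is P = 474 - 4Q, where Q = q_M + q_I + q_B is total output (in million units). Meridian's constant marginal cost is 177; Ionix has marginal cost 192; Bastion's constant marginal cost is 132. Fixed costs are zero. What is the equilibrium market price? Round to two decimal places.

243.75

Meridian's profit: π_M = (474 - 4Q)q_M - (177q_M). Setting ∂π_M/∂q_M = 0: 297 - 8q_M - 4(q_I + q_B) = 0.
Ionix's profit: π_I = (474 - 4Q)q_I - (192q_I). Setting ∂π_I/∂q_I = 0: 282 - 8q_I - 4(q_M + q_B) = 0.
Bastion's profit: π_B = (474 - 4Q)q_B - (132q_B). Setting ∂π_B/∂q_B = 0: 342 - 8q_B - 4(q_M + q_I) = 0.
Adding the 3 conditions: 921 − 8Q − 8Q = 0, i.e. Q = 921/16.
Back-substituting: q_M = (297 − 921/4)/4 = 267/16, q_I = (282 − 921/4)/4 = 207/16, q_B = (342 − 921/4)/4 = 447/16.
Total output Q = 921/16, so price P = 474 - 4·(921/16) = 975/4.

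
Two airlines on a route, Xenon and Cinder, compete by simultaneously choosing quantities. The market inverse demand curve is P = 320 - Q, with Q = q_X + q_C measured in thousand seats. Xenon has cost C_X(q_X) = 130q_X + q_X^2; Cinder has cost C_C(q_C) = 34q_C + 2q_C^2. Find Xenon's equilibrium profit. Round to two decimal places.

2757.34

Xenon's profit: π_X = (320 - Q)q_X - (130q_X + q_X²). Setting ∂π_X/∂q_X = 0: 190 - 4q_X - (q_C) = 0.
Cinder's profit: π_C = (320 - Q)q_C - (34q_C + 2q_C²). Setting ∂π_C/∂q_C = 0: 286 - 6q_C - (q_X) = 0.
So q_X = (190 - q_C)/4 and q_C = (286 - q_X)/6.
Substituting one into the other gives q_X = 854/23 and q_C = 954/23.
Price P = 320 - 1808/23 = 241.3913.
Xenon's profit: 241.3913·(854/23) - 130·(854/23) - (854/23)² = 2757.3384.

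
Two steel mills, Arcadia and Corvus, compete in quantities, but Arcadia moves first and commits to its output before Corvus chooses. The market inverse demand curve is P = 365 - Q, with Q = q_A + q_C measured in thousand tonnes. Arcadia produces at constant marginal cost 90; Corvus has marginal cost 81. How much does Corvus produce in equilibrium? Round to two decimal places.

Solve by backward induction. Given q_A, the follower Corvus maximises π_C = (365 - q_A - q_C)q_C - 81q_C.
Setting the follower's marginal profit to zero, 284 - q_A - 2q_C = 0, i.e. q_C = (284 - q_A)/2.
The leader anticipates this reaction. Substituting into P = 365 - Q gives P = 223 - (1/2)q_A, so π_A = (223 - (1/2)q_A)q_A - 90q_A.
Leader FOC: 133 - q_A = 0, so q_A = 133.
Then q_C = (284 - 133)/2 = 151/2.

75.50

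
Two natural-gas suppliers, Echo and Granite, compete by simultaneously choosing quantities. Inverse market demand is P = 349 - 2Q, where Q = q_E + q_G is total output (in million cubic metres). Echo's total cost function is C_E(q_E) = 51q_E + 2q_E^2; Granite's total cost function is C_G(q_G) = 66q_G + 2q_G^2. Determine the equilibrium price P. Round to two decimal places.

232.80

Echo's profit: π_E = (349 - 2Q)q_E - (51q_E + 2q_E²). Setting ∂π_E/∂q_E = 0: 298 - 8q_E - 2(q_G) = 0.
Granite's profit: π_G = (349 - 2Q)q_G - (66q_G + 2q_G²). Setting ∂π_G/∂q_G = 0: 283 - 8q_G - 2(q_E) = 0.
Rearranging gives the reaction functions q_E = (298 - 2q_G)/8 and q_G = (283 - 2q_E)/8.
Solving the pair: q_E = 303/10, q_G = 139/5.
Total output Q = 581/10, so price P = 349 - 2·(581/10) = 1164/5.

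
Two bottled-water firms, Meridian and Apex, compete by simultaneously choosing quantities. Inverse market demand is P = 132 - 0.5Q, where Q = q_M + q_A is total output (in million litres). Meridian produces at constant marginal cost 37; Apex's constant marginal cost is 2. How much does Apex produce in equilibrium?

110

Meridian's profit: π_M = (132 - 0.5Q)q_M - (37q_M). Setting ∂π_M/∂q_M = 0: 95 - q_M - (1/2)(q_A) = 0.
Apex's first-order condition: 130 - q_A - (1/2)(q_M) = 0.
Rearranging gives the reaction functions q_M = (95 - (1/2)q_A) and q_A = (130 - (1/2)q_M).
Solving the pair: q_M = 40, q_A = 110.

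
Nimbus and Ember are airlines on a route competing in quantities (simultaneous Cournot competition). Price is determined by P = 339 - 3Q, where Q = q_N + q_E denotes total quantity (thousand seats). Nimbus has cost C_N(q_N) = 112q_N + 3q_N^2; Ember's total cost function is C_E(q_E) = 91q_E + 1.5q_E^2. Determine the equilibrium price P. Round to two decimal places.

230.09

Nimbus's profit: π_N = (339 - 3Q)q_N - (112q_N + 3q_N²). Setting ∂π_N/∂q_N = 0: 227 - 12q_N - 3(q_E) = 0.
Ember's first-order condition: 248 - 9q_E - 3(q_N) = 0.
Rearranging gives the reaction functions q_N = (227 - 3q_E)/12 and q_E = (248 - 3q_N)/9.
Solving the pair: q_N = 433/33, q_E = 255/11.
Total output Q = 1198/33, so price P = 339 - 3·(1198/33) = 230.0909.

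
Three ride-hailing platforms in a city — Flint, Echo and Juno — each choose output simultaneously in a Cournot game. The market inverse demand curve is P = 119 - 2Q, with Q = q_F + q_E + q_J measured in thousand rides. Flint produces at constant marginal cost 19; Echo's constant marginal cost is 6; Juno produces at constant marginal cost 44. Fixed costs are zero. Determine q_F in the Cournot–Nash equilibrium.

14

Flint's profit: π_F = (119 - 2Q)q_F - (19q_F). Setting ∂π_F/∂q_F = 0: 100 - 4q_F - 2(q_E + q_J) = 0.
Echo's first-order condition: 113 - 4q_E - 2(q_F + q_J) = 0.
Juno's first-order condition: 75 - 4q_J - 2(q_F + q_E) = 0.
Adding the 3 conditions: 288 − 4Q − 4Q = 0, i.e. Q = 36.
Back-substituting: q_F = (100 − 72)/2 = 14, q_E = (113 − 72)/2 = 41/2, q_J = (75 − 72)/2 = 3/2.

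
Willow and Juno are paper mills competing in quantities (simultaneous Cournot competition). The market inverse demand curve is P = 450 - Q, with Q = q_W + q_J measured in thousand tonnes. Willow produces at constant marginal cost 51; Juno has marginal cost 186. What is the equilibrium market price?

229

Willow's profit: π_W = (450 - Q)q_W - (51q_W). Setting ∂π_W/∂q_W = 0: 399 - 2q_W - (q_J) = 0.
Juno's first-order condition: 264 - 2q_J - (q_W) = 0.
So q_W = (399 - q_J)/2 and q_J = (264 - q_W)/2.
Solving the pair: q_W = 178, q_J = 43.
Total output Q = 221, so price P = 450 - 221 = 229.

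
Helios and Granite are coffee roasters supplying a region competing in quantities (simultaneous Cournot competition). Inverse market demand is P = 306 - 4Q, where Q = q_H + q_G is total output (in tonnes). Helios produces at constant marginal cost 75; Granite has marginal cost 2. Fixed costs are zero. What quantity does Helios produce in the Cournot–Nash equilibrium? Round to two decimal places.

13.17

Helios's profit: π_H = (306 - 4Q)q_H - (75q_H). Setting ∂π_H/∂q_H = 0: 231 - 8q_H - 4(q_G) = 0.
Granite's profit: π_G = (306 - 4Q)q_G - (2q_G). Setting ∂π_G/∂q_G = 0: 304 - 8q_G - 4(q_H) = 0.
Best responses: q_H = (231 - 4q_G)/8, q_G = (304 - 4q_H)/8.
Substituting one into the other gives q_H = 79/6 and q_G = 377/12.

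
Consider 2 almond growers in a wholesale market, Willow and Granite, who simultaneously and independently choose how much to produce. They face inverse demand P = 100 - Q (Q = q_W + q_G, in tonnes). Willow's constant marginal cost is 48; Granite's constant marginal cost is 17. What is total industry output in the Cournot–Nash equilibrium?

Willow's profit: π_W = (100 - Q)q_W - (48q_W). Setting ∂π_W/∂q_W = 0: 52 - 2q_W - (q_G) = 0.
Granite's first-order condition: 83 - 2q_G - (q_W) = 0.
Best responses: q_W = (52 - q_G)/2, q_G = (83 - q_W)/2.
Solving the pair: q_W = 7, q_G = 38.
Total output Q = 7 + 38 = 45.

45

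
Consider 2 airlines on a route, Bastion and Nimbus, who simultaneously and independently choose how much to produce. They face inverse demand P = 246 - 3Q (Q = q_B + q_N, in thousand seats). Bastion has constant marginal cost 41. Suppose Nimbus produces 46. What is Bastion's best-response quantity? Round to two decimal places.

11.17

With the rival's output fixed at 46, Bastion's profit is π_B = (246 - 3·46 - 3q_B)q_B - (41q_B) = (108 - 3q_B)q_B - (41q_B).
∂π_B/∂q_B = 67 - 6q_B = 0, so q_B = 67/6.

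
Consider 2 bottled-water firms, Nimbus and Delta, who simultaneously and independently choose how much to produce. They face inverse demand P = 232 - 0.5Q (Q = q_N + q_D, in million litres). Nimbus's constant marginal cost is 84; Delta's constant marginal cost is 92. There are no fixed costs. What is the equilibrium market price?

Nimbus's profit: π_N = (232 - 0.5Q)q_N - (84q_N). Setting ∂π_N/∂q_N = 0: 148 - q_N - (1/2)(q_D) = 0.
Delta's first-order condition: 140 - q_D - (1/2)(q_N) = 0.
So q_N = (148 - (1/2)q_D) and q_D = (140 - (1/2)q_N).
Substituting one into the other gives q_N = 104 and q_D = 88.
Total output Q = 192, so price P = 232 - (1/2)·192 = 136.

136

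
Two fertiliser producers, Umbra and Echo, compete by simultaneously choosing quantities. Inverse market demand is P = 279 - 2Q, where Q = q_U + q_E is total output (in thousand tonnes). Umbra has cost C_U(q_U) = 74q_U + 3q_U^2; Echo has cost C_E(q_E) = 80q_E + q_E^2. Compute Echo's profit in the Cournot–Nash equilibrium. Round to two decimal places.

Umbra's profit: π_U = (279 - 2Q)q_U - (74q_U + 3q_U²). Setting ∂π_U/∂q_U = 0: 205 - 10q_U - 2(q_E) = 0.
Echo's profit: π_E = (279 - 2Q)q_E - (80q_E + q_E²). Setting ∂π_E/∂q_E = 0: 199 - 6q_E - 2(q_U) = 0.
Rearranging gives the reaction functions q_U = (205 - 2q_E)/10 and q_E = (199 - 2q_U)/6.
Substituting one into the other gives q_U = 104/7 and q_E = 395/14.
Price P = 279 - 2·(603/14) = 1350/7.
Echo's profit: (1350/7)·(395/14) - 80·(395/14) - (395/14)² = 2388.1378.

2388.14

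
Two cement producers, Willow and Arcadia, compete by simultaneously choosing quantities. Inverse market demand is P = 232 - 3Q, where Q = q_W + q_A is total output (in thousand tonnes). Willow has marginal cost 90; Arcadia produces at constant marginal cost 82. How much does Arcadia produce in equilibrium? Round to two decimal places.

Willow's profit: π_W = (232 - 3Q)q_W - (90q_W). Setting ∂π_W/∂q_W = 0: 142 - 6q_W - 3(q_A) = 0.
Arcadia's profit: π_A = (232 - 3Q)q_A - (82q_A). Setting ∂π_A/∂q_A = 0: 150 - 6q_A - 3(q_W) = 0.
Rearranging gives the reaction functions q_W = (142 - 3q_A)/6 and q_A = (150 - 3q_W)/6.
Substituting one into the other gives q_W = 134/9 and q_A = 158/9.

17.56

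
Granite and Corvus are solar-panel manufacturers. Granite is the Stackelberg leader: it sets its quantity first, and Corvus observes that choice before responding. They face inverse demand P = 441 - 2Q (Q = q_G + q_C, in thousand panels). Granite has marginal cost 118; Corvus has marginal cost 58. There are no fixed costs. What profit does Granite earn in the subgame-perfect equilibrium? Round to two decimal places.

4323.06

The follower Corvus best-responds to any q_G: π_C = (441 - 2Q)q_C - 58q_C.
Setting the follower's marginal profit to zero, 383 - 2q_G - 4q_C = 0, i.e. q_C = (383 - 2q_G)/4.
The leader anticipates this reaction. Substituting into P = 441 - 2Q gives P = 499/2 - q_G, so π_G = (499/2 - q_G)q_G - 118q_G.
The leader's first-order condition 263/2 - 2q_G = 0 yields q_G = 263/4.
Then q_C = (383 - 2·(263/4))/4 = 503/8.
Price P = 441 - 2·(1029/8) = 735/4.
Granite's profit: (735/4 - 118)·(263/4) = 4323.0625.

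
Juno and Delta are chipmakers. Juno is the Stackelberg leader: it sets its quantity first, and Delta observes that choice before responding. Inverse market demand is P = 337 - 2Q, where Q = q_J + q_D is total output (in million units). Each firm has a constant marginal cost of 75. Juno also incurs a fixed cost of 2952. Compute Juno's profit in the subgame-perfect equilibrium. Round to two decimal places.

Solve by backward induction. Given q_J, the follower Delta maximises π_D = (337 - 2q_J - 2q_D)q_D - 75q_D.
∂π_D/∂q_D = 262 - 2q_J - 4q_D = 0 gives the reaction function q_D = (262 - 2q_J)/4.
Juno substitutes q_D(q_J) into its own profit: π_J = q_J(337 - 2q_J - (262 - 2q_J)/2) - 75q_J = (206 - q_J)q_J - 75q_J.
Leader FOC: 131 - 2q_J = 0, so q_J = 131/2.
Then q_D = (262 - 2·(131/2))/4 = 131/4.
Price P = 337 - 2·(393/4) = 281/2.
Juno's profit: (281/2 - 75)·(131/2) - 2952 = 1338.2500.

1338.25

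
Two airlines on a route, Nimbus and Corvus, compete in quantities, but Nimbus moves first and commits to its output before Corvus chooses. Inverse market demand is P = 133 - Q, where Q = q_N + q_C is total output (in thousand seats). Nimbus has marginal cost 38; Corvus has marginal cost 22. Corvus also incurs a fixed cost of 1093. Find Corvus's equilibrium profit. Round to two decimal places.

Solve by backward induction. Given q_N, the follower Corvus maximises π_C = (133 - q_N - q_C)q_C - 22q_C.
Setting the follower's marginal profit to zero, 111 - q_N - 2q_C = 0, i.e. q_C = (111 - q_N)/2.
The leader anticipates this reaction. Substituting into P = 133 - Q gives P = 155/2 - (1/2)q_N, so π_N = (155/2 - (1/2)q_N)q_N - 38q_N.
Maximising: ∂π_N/∂q_N = 79/2 - q_N = 0, giving q_N = 79/2.
Then q_C = (111 - 79/2)/2 = 143/4.
Price P = 133 - 301/4 = 231/4.
Corvus's profit: (231/4 - 22)·(143/4) - 1093 = 185.0625.

185.06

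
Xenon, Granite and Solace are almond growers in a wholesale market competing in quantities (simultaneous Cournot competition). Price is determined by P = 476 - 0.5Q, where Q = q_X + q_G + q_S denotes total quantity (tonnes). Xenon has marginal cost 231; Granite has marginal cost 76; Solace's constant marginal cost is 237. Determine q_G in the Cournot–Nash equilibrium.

Xenon's profit: π_X = (476 - 0.5Q)q_X - (231q_X). Setting ∂π_X/∂q_X = 0: 245 - q_X - (1/2)(q_G + q_S) = 0.
Granite's first-order condition: 400 - q_G - (1/2)(q_X + q_S) = 0.
Solace's first-order condition: 239 - q_S - (1/2)(q_X + q_G) = 0.
Adding the 3 first-order conditions: 884 − 2Q = 0, so Q = 442.
Back-substituting: q_X = (245 − 221)/(1/2) = 48, q_G = (400 − 221)/(1/2) = 358, q_S = (239 − 221)/(1/2) = 36.

358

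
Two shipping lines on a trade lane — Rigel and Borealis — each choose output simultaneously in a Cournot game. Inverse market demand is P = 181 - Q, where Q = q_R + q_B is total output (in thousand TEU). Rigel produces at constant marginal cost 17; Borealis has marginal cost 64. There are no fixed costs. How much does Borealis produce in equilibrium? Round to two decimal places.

23.33

Rigel's profit: π_R = (181 - Q)q_R - (17q_R). Setting ∂π_R/∂q_R = 0: 164 - 2q_R - (q_B) = 0.
Borealis's profit: π_B = (181 - Q)q_B - (64q_B). Setting ∂π_B/∂q_B = 0: 117 - 2q_B - (q_R) = 0.
Best responses: q_R = (164 - q_B)/2, q_B = (117 - q_R)/2.
Substituting one into the other gives q_R = 211/3 and q_B = 70/3.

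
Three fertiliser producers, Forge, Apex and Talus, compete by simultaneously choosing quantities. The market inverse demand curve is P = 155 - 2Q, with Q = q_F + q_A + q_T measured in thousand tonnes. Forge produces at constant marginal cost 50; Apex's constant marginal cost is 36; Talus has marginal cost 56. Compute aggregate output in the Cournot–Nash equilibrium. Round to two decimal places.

40.38

Forge's profit: π_F = (155 - 2Q)q_F - (50q_F). Setting ∂π_F/∂q_F = 0: 105 - 4q_F - 2(q_A + q_T) = 0.
Apex's first-order condition: 119 - 4q_A - 2(q_F + q_T) = 0.
Talus's first-order condition: 99 - 4q_T - 2(q_F + q_A) = 0.
Adding the 3 conditions: 323 − 4Q − 4Q = 0, i.e. Q = 323/8.
Back-substituting: q_F = (105 − 323/4)/2 = 97/8, q_A = (119 − 323/4)/2 = 153/8, q_T = (99 − 323/4)/2 = 73/8.
Total output Q = 97/8 + 153/8 + 73/8 = 323/8.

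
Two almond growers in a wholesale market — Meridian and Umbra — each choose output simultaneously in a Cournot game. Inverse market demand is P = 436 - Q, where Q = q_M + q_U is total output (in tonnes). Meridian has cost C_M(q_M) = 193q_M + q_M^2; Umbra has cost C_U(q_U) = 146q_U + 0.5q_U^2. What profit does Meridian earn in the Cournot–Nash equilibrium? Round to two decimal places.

Meridian's profit: π_M = (436 - Q)q_M - (193q_M + q_M²). Setting ∂π_M/∂q_M = 0: 243 - 4q_M - (q_U) = 0.
Umbra's first-order condition: 290 - 3q_U - (q_M) = 0.
So q_M = (243 - q_U)/4 and q_U = (290 - q_M)/3.
Substituting one into the other gives q_M = 439/11 and q_U = 917/11.
Price P = 436 - 1356/11 = 312.7273.
Meridian's profit: 312.7273·(439/11) - 193·(439/11) - (439/11)² = 3185.4711.

3185.47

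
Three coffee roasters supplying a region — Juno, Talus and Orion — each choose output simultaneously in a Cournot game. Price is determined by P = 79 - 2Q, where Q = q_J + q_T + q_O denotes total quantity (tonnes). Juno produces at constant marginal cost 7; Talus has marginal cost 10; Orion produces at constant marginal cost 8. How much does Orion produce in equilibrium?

9

Juno's profit: π_J = (79 - 2Q)q_J - (7q_J). Setting ∂π_J/∂q_J = 0: 72 - 4q_J - 2(q_T + q_O) = 0.
Talus's profit: π_T = (79 - 2Q)q_T - (10q_T). Setting ∂π_T/∂q_T = 0: 69 - 4q_T - 2(q_J + q_O) = 0.
Orion's profit: π_O = (79 - 2Q)q_O - (8q_O). Setting ∂π_O/∂q_O = 0: 71 - 4q_O - 2(q_J + q_T) = 0.
Summing all 3 equations gives 212 − 8Q = 0, hence Q = 53/2.
Back-substituting: q_J = (72 − 53)/2 = 19/2, q_T = (69 − 53)/2 = 8, q_O = (71 − 53)/2 = 9.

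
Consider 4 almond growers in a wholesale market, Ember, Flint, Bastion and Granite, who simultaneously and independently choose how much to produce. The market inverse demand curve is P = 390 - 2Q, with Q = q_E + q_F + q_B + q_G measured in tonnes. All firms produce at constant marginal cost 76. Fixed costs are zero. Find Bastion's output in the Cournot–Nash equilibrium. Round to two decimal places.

31.40

Each firm earns π_i = (390 - 2Q)q_i - 76q_i.
First-order condition (treating rivals' output as given): 314 - 4q_i - 2·Σ_{j≠i} q_j = 0.
By symmetry each firm produces the same amount; substituting Σ_{j≠i} q_j = 3q_i yields q_i = 314/10 = 157/5.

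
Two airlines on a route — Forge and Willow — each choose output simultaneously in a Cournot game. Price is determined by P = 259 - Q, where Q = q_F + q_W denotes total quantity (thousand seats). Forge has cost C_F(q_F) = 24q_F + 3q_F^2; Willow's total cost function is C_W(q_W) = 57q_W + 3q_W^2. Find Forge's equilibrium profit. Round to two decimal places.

Forge's profit: π_F = (259 - Q)q_F - (24q_F + 3q_F²). Setting ∂π_F/∂q_F = 0: 235 - 8q_F - (q_W) = 0.
Willow's first-order condition: 202 - 8q_W - (q_F) = 0.
So q_F = (235 - q_W)/8 and q_W = (202 - q_F)/8.
Substituting one into the other gives q_F = 1678/63 and q_W = 1381/63.
Price P = 259 - 437/9 = 1894/9.
Forge's profit: (1894/9)·(1678/63) - 24·(1678/63) - 3(1678/63)² = 2837.6760.

2837.68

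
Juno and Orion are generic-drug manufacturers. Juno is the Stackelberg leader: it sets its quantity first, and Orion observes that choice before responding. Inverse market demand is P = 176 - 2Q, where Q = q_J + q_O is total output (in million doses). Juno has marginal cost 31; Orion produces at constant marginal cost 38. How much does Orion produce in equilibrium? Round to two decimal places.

The follower Orion best-responds to any q_J: π_O = (176 - 2Q)q_O - 38q_O.
Setting the follower's marginal profit to zero, 138 - 2q_J - 4q_O = 0, i.e. q_O = (138 - 2q_J)/4.
Juno substitutes q_O(q_J) into its own profit: π_J = q_J(176 - 2q_J - (138 - 2q_J)/2) - 31q_J = (107 - q_J)q_J - 31q_J.
Leader FOC: 76 - 2q_J = 0, so q_J = 38.
Then q_O = (138 - 2·38)/4 = 31/2.

15.50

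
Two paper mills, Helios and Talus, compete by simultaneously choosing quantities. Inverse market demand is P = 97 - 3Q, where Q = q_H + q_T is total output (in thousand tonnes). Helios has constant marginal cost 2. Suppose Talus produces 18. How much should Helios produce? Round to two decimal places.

6.83

With the rival's output fixed at 18, Helios's profit is π_H = (97 - 3·18 - 3q_H)q_H - (2q_H) = (43 - 3q_H)q_H - (2q_H).
∂π_H/∂q_H = 41 - 6q_H = 0, so q_H = 41/6.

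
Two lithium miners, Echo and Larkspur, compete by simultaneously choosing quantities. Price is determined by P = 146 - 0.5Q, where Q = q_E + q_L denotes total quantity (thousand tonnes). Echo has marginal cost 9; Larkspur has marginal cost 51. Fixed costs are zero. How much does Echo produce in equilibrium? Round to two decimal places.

119.33

Echo's profit: π_E = (146 - 0.5Q)q_E - (9q_E). Setting ∂π_E/∂q_E = 0: 137 - q_E - (1/2)(q_L) = 0.
Larkspur's profit: π_L = (146 - 0.5Q)q_L - (51q_L). Setting ∂π_L/∂q_L = 0: 95 - q_L - (1/2)(q_E) = 0.
Rearranging gives the reaction functions q_E = (137 - (1/2)q_L) and q_L = (95 - (1/2)q_E).
Solving the pair: q_E = 358/3, q_L = 106/3.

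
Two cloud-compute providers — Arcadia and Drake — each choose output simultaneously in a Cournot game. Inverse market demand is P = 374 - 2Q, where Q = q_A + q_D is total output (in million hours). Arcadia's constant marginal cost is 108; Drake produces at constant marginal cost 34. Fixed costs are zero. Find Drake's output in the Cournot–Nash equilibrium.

Arcadia's profit: π_A = (374 - 2Q)q_A - (108q_A). Setting ∂π_A/∂q_A = 0: 266 - 4q_A - 2(q_D) = 0.
Drake's profit: π_D = (374 - 2Q)q_D - (34q_D). Setting ∂π_D/∂q_D = 0: 340 - 4q_D - 2(q_A) = 0.
Rearranging gives the reaction functions q_A = (266 - 2q_D)/4 and q_D = (340 - 2q_A)/4.
Substituting one into the other gives q_A = 32 and q_D = 69.

69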